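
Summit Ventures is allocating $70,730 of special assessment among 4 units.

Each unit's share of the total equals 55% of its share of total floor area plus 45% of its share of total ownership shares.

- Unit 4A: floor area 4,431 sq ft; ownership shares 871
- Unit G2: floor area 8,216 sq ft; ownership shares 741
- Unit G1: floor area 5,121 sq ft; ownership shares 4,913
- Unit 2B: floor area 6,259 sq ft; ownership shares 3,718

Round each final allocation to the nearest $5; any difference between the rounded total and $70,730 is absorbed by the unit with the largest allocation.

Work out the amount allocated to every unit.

Floor area total 24,027; ownership shares total 10,243.
Combined weights (55% floor area + 45% ownership shares): Unit 4A 0.1397; Unit G2 0.2206; Unit G1 0.3331; Unit 2B 0.3066.
Pro-rata amounts: Unit 4A 9,880.61; Unit G2 15,604.86; Unit G1 23,557.65; Unit 2B 21,686.88.
After rounding ($5): Unit 4A $9,880; Unit G2 $15,605; Unit G1 $23,560; Unit 2B $21,685. Sum = $70,730.
Rounded total matches; no reconciliation needed.

Unit 4A: $9,880; Unit G2: $15,605; Unit G1: $23,560; Unit 2B: $21,685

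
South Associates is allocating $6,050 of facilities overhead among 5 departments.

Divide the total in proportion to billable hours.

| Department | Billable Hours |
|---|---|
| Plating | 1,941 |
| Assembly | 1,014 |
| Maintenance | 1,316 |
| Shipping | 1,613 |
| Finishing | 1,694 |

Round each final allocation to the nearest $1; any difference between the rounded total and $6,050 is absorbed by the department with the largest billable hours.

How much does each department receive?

Plating: $1,549 · Assembly: $810 · Maintenance: $1,051 · Shipping: $1,288 · Finishing: $1,352

Combined billable hours = 7,578.
Proportional shares: Plating 1,941/7,578 × $6,050 = 1,549.62; Assembly 1,014/7,578 × $6,050 = 809.54; Maintenance 1,316/7,578 × $6,050 = 1,050.65; Shipping 1,613/7,578 × $6,050 = 1,287.76; Finishing 1,694/7,578 × $6,050 = 1,352.43.
At nearest $1: Plating $1,550; Assembly $810; Maintenance $1,051; Shipping $1,288; Finishing $1,352. Sum = $6,051.
Difference $6,050 − $6,051 = −$1 applied to largest billable hours (Plating): Plating becomes $1,549.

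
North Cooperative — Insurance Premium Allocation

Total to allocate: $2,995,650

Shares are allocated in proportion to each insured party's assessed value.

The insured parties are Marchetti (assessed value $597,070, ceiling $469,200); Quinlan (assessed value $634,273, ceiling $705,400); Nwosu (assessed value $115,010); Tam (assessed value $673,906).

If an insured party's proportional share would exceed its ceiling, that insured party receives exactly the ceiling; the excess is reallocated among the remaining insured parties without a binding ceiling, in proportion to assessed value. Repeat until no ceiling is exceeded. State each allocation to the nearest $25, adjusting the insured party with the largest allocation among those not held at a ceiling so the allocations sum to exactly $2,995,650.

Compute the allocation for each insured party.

Assessed value total: 2,020,259.
Proportional shares (ignoring caps): Marchetti 885,338.34; Quinlan 940,503.13; Nwosu 170,537.39; Tam 999,271.14.
Capped: Marchetti ($469,200), Quinlan ($705,400); remaining pool $1,821,050 reallocated over remaining assessed value 788,916.
Redistributed shares: Nwosu 265,476.88 → $265,475; Tam 1,555,573.12 → $1,555,575.

Marchetti: $469,200 | Quinlan: $705,400 | Nwosu: $265,475 | Tam: $1,555,575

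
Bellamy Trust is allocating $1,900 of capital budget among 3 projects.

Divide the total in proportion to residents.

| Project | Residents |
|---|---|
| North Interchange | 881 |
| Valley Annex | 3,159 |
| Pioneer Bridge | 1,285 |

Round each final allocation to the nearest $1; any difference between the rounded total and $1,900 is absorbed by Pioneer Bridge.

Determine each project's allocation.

Residents total: 5,325.
Unrounded shares: North Interchange 881/5,325 × $1,900 = 314.35; Valley Annex 3,159/5,325 × $1,900 = 1,127.15; Pioneer Bridge 1,285/5,325 × $1,900 = 458.498.
Rounded to nearest $1: North Interchange $314; Valley Annex $1,127; Pioneer Bridge $458. Sum = $1,899.
Difference $1,900 − $1,899 = +$1 applied to Pioneer Bridge: Pioneer Bridge becomes $459.

North Interchange: $314 · Valley Annex: $1,127 · Pioneer Bridge: $459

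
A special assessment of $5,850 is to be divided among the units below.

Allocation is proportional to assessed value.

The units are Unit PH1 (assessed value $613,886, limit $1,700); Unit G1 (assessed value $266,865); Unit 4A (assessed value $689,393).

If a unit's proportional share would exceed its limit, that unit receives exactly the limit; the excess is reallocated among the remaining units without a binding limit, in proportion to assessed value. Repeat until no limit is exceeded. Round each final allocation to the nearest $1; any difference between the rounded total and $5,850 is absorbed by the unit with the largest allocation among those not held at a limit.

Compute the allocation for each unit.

Unit PH1: $1,700; Unit G1: $1,158; Unit 4A: $2,992

Combined assessed value = 1,570,144.
Unconstrained shares: Unit PH1 2,287.20; Unit G1 994.28; Unit 4A 2,568.52.
Capped: Unit PH1 ($1,700); balance $4,150 reallocated over remaining assessed value 956,258.
Shares after redistribution: Unit G1 1,158.15 → $1,158; Unit 4A 2,991.85 → $2,992.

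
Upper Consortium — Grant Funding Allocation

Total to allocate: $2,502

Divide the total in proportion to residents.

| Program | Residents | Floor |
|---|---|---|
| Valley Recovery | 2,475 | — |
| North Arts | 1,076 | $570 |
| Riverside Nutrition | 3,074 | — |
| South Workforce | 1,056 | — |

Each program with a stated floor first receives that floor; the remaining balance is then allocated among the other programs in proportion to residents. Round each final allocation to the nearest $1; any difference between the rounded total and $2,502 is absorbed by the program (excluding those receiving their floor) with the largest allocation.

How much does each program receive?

Valley Recovery: $724 | North Arts: $570 | Riverside Nutrition: $899 | South Workforce: $309

Guaranteed amounts: North Arts $570. Remaining pool $1,932.
Remaining pool split over remaining residents 6,605: Valley Recovery 723.95 → $724; Riverside Nutrition 899.16 → $899; South Workforce 308.89 → $309.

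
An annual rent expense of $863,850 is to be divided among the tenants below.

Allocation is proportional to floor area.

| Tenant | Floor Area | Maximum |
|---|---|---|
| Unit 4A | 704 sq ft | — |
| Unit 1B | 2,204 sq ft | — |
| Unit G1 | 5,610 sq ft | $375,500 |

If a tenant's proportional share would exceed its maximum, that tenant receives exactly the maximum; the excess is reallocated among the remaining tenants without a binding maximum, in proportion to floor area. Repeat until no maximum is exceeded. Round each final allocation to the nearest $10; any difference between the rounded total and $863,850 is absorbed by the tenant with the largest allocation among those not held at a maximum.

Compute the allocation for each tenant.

Unit 4A: $118,230 · Unit 1B: $370,120 · Unit G1: $375,500

Total floor area = 8,518.
Pro-rata shares before constraints: Unit 4A 71,395.91; Unit 1B 223,517.89; Unit G1 568,936.19.
Cap binds for Unit G1 ($375,500); remaining pool $488,350 reallocated over remaining floor area 2,908.
Remaining shares: Unit 4A 118,225.03 → $118,230; Unit 1B 370,124.97 → $370,120.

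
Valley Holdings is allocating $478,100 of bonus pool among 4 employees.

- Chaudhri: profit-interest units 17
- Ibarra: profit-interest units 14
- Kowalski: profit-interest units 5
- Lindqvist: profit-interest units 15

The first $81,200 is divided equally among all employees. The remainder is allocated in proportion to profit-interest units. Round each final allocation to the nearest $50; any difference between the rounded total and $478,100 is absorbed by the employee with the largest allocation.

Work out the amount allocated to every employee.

Chaudhri: $152,600; Ibarra: $129,250; Kowalski: $59,200; Lindqvist: $137,050

First tranche $81,200 split equally: $20,300 each.
Remainder $396,900 by profit-interest units (total 51): Chaudhri 132,300.00 → $132,300; Ibarra 108,952.94 → $108,950; Kowalski 38,911.76 → $38,900; Lindqvist 116,735.29 → $116,750.
Totals: Chaudhri $20,300 + $132,300 = $152,600; Ibarra $20,300 + $108,950 = $129,250; Kowalski $20,300 + $38,900 = $59,200; Lindqvist $20,300 + $116,750 = $137,050.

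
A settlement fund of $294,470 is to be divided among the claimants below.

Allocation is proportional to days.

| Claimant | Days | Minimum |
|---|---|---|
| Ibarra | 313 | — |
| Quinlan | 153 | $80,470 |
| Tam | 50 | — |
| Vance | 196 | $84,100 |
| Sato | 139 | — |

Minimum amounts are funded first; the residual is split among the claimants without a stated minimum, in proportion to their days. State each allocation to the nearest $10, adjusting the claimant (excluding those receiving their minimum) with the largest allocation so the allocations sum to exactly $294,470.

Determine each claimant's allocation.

Guaranteed amounts: Quinlan $80,470; Vance $84,100. Balance $129,900.
Balance split over remaining days 502: Ibarra 80,993.43 → $80,990; Tam 12,938.25 → $12,940; Sato 35,968.33 → $35,970.

Ibarra: $80,990 | Quinlan: $80,470 | Tam: $12,940 | Vance: $84,100 | Sato: $35,970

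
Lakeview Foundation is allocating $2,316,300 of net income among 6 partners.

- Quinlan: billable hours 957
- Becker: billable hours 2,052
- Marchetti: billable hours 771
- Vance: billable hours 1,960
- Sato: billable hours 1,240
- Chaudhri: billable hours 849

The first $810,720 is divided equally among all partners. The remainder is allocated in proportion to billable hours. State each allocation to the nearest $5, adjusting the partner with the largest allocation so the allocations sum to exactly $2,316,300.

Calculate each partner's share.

Equal tier: $810,720 ÷ 6 = $135,120 apiece.
Remainder $1,505,580 by billable hours (total 7,829): Quinlan 184,038.84 → $184,040; Becker 394,616.19 → $394,615; Marchetti 148,269.53 → $148,270; Vance 376,923.85 → $376,925; Sato 238,462.03 → $238,460; Chaudhri 163,269.56 → $163,270.
Totals: Quinlan $135,120 + $184,040 = $319,160; Becker $135,120 + $394,615 = $529,735; Marchetti $135,120 + $148,270 = $283,390; Vance $135,120 + $376,925 = $512,045; Sato $135,120 + $238,460 = $373,580; Chaudhri $135,120 + $163,270 = $298,390.

Quinlan: $319,160 | Becker: $529,735 | Marchetti: $283,390 | Vance: $512,045 | Sato: $373,580 | Chaudhri: $298,390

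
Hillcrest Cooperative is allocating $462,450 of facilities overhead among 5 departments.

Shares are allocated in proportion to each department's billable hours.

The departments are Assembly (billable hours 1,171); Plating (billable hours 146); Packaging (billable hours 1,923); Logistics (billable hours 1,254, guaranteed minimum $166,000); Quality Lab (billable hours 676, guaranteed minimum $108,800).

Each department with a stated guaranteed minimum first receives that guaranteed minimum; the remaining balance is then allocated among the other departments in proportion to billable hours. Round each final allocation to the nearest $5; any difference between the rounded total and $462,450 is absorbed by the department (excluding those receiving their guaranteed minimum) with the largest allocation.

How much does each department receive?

Guaranteed amounts: Logistics $166,000; Quality Lab $108,800. Balance $187,650.
Balance split over remaining billable hours 3,240: Assembly 67,820.42 → $67,820; Plating 8,455.83 → $8,455; Packaging 111,373.75 → $111,375.

Assembly: $67,820 · Plating: $8,455 · Packaging: $111,375 · Logistics: $166,000 · Quality Lab: $108,800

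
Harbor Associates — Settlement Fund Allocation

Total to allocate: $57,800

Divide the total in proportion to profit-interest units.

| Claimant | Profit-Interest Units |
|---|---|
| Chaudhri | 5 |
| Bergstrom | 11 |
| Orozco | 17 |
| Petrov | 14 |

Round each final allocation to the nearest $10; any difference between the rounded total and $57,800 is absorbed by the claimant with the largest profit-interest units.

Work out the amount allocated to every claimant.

Chaudhri: $6,150; Bergstrom: $13,530; Orozco: $20,900; Petrov: $17,220

Combined profit-interest units = 47.
Unrounded shares: Chaudhri 5/47 × $57,800 = 6,148.94; Bergstrom 11/47 × $57,800 = 13,527.66; Orozco 17/47 × $57,800 = 20,906.38; Petrov 14/47 × $57,800 = 17,217.02.
After rounding ($10): Chaudhri $6,150; Bergstrom $13,530; Orozco $20,910; Petrov $17,220. Sum = $57,810.
Difference $57,800 − $57,810 = −$10 applied to largest profit-interest units (Orozco): Orozco becomes $20,900.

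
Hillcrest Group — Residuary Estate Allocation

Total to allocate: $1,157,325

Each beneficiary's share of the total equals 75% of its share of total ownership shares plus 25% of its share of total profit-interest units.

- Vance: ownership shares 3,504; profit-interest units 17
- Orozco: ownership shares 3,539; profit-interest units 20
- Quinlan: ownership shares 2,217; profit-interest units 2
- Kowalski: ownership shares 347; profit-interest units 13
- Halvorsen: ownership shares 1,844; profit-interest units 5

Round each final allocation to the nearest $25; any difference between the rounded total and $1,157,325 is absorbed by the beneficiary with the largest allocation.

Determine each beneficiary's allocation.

Ownership shares total 11,451; profit-interest units total 57.
Combined weights (75% ownership shares + 25% profit-interest units): Vance 0.3041; Orozco 0.3195; Quinlan 0.1540; Kowalski 0.0797; Halvorsen 0.1427.
Unrounded shares: Vance 351,897.41; Orozco 369,778.39; Quinlan 178,202.11; Kowalski 92,290.67; Halvorsen 165,156.41.
Rounded to nearest $25: Vance $351,900; Orozco $369,775; Quinlan $178,200; Kowalski $92,300; Halvorsen $165,150. Sum = $1,157,325.
Sum already equals the total — no adjustment.

Vance: $351,900; Orozco: $369,775; Quinlan: $178,200; Kowalski: $92,300; Halvorsen: $165,150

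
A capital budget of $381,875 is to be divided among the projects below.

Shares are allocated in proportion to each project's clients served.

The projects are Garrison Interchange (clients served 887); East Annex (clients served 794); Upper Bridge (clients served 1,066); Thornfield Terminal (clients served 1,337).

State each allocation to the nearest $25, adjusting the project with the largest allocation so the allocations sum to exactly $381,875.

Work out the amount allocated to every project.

Garrison Interchange: $82,950 | East Annex: $74,250 | Upper Bridge: $99,675 | Thornfield Terminal: $125,000

Sum of clients served: 4,084.
Raw shares: Garrison Interchange 887/4,084 × $381,875 = 82,939.06; East Annex 794/4,084 × $381,875 = 74,243.08; Upper Bridge 1,066/4,084 × $381,875 = 99,676.48; Thornfield Terminal 1,337/4,084 × $381,875 = 125,016.37.
After rounding ($25): Garrison Interchange $82,950; East Annex $74,250; Upper Bridge $99,675; Thornfield Terminal $125,025. Sum = $381,900.
Difference $381,875 − $381,900 = −$25 applied to largest allocation (Thornfield Terminal): Thornfield Terminal becomes $125,000.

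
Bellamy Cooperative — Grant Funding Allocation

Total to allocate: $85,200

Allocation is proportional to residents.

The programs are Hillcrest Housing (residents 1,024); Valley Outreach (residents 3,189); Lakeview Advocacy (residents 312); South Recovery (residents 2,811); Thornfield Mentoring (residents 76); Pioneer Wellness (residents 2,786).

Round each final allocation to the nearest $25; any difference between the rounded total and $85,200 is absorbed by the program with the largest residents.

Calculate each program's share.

Residents total: 10,198.
Unrounded shares: Hillcrest Housing 1,024/10,198 × $85,200 = 8,555.09; Valley Outreach 3,189/10,198 × $85,200 = 26,642.75; Lakeview Advocacy 312/10,198 × $85,200 = 2,606.63; South Recovery 2,811/10,198 × $85,200 = 23,484.72; Thornfield Mentoring 76/10,198 × $85,200 = 634.95; Pioneer Wellness 2,786/10,198 × $85,200 = 23,275.86.
Rounded to nearest $25: Hillcrest Housing $8,550; Valley Outreach $26,650; Lakeview Advocacy $2,600; South Recovery $23,475; Thornfield Mentoring $625; Pioneer Wellness $23,275. Sum = $85,175.
Difference $85,200 − $85,175 = +$25 applied to largest residents (Valley Outreach): Valley Outreach becomes $26,675.

Hillcrest Housing: $8,550 · Valley Outreach: $26,675 · Lakeview Advocacy: $2,600 · South Recovery: $23,475 · Thornfield Mentoring: $625 · Pioneer Wellness: $23,275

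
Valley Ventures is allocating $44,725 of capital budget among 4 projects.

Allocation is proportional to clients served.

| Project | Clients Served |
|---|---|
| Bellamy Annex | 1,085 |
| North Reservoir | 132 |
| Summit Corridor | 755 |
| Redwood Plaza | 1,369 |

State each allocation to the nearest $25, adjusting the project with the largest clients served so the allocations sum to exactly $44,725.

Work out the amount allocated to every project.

Clients served total: 1,085 + 132 + 755 + 1,369 = 3,341.
Proportional shares: Bellamy Annex 14,524.58; North Reservoir 1,767.05; Summit Corridor 10,106.97; Redwood Plaza 18,326.41.
After rounding ($25): Bellamy Annex $14,525; North Reservoir $1,775; Summit Corridor $10,100; Redwood Plaza $18,325. Sum = $44,725.
Rounded total matches; no reconciliation needed.

Bellamy Annex: $14,525; North Reservoir: $1,775; Summit Corridor: $10,100; Redwood Plaza: $18,325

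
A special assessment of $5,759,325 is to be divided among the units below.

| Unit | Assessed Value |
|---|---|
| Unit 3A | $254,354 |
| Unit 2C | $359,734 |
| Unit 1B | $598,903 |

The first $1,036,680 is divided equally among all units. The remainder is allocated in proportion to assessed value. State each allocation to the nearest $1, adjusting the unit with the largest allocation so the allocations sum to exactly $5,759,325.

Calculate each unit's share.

Unit 3A: $1,335,859 · Unit 2C: $1,746,144 · Unit 1B: $2,677,322

$1,036,680 shared equally gives $345,560 per unit.
Remainder $4,722,645 by assessed value (total 1,212,991): Unit 3A 990,298.89 → $990,299; Unit 2C 1,400,584.16 → $1,400,584; Unit 1B 2,331,761.95 → $2,331,762.
Totals: Unit 3A $345,560 + $990,299 = $1,335,859; Unit 2C $345,560 + $1,400,584 = $1,746,144; Unit 1B $345,560 + $2,331,762 = $2,677,322.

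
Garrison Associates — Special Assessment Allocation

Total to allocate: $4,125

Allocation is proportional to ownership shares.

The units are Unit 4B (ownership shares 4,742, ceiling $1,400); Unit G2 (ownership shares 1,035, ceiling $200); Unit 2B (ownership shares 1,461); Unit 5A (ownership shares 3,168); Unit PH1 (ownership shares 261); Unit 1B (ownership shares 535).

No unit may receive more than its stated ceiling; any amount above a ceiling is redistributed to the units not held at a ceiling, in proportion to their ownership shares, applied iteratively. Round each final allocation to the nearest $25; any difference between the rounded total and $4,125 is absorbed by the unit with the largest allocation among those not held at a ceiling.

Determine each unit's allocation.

Unit 4B: $1,400; Unit G2: $200; Unit 2B: $675; Unit 5A: $1,475; Unit PH1: $125; Unit 1B: $250

Sum of ownership shares: 11,202.
Unconstrained shares: Unit 4B 1,746.18; Unit G2 381.13; Unit 2B 538.00; Unit 5A 1,166.58; Unit PH1 96.11; Unit 1B 197.01.
Capped: Unit 4B ($1,400), Unit G2 ($200); residual $2,525 reallocated over remaining ownership shares 5,425.
Redistributed shares: Unit 2B 680.00 → $675; Unit 5A 1,474.51 → $1,475; Unit PH1 121.48 → $125; Unit 1B 249.01 → $250.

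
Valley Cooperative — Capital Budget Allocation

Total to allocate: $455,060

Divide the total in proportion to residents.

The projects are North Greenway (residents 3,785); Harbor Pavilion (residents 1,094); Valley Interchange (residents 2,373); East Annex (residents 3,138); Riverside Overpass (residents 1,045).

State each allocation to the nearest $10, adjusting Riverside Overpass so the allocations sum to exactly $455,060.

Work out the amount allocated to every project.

North Greenway: $150,630; Harbor Pavilion: $43,540; Valley Interchange: $94,430; East Annex: $124,880; Riverside Overpass: $41,580

Total residents = 11,435.
Proportional shares: North Greenway 3,785/11,435 × $455,060 = 150,625.46; Harbor Pavilion 1,094/11,435 × $455,060 = 43,536.13; Valley Interchange 2,373/11,435 × $455,060 = 94,434.40; East Annex 3,138/11,435 × $455,060 = 124,877.86; Riverside Overpass 1,045/11,435 × $455,060 = 41,586.16.
After rounding ($10): North Greenway $150,630; Harbor Pavilion $43,540; Valley Interchange $94,430; East Annex $124,880; Riverside Overpass $41,590. Sum = $455,070.
Difference $455,060 − $455,070 = −$10 applied to Riverside Overpass: Riverside Overpass becomes $41,580.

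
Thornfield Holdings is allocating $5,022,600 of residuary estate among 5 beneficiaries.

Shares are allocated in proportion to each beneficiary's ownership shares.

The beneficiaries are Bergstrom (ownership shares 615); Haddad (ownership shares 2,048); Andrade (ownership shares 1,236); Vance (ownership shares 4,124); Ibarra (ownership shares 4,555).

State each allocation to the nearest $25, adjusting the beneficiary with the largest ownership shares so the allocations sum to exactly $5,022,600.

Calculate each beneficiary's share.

Combined ownership shares = 615 + 2,048 + 1,236 + 4,124 + 4,555 = 12,578.
Unrounded shares: Bergstrom 245,579.50; Haddad 817,799.71; Andrade 493,554.91; Vance 1,646,780.28; Ibarra 1,818,885.59.
Rounded to nearest $25: Bergstrom $245,575; Haddad $817,800; Andrade $493,550; Vance $1,646,775; Ibarra $1,818,875. Sum = $5,022,575.
Difference $5,022,600 − $5,022,575 = +$25 applied to largest ownership shares (Ibarra): Ibarra becomes $1,818,900.

Bergstrom: $245,575 · Haddad: $817,800 · Andrade: $493,550 · Vance: $1,646,775 · Ibarra: $1,818,900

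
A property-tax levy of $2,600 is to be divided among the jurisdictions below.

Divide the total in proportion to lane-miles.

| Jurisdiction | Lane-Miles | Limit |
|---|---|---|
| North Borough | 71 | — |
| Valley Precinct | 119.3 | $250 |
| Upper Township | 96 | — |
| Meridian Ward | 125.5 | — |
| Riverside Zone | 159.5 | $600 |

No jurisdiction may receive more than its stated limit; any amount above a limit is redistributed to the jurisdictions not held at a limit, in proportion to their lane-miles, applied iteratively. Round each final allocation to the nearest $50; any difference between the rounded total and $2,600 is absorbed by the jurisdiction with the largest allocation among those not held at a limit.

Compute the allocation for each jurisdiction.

Total lane-miles = 571.3.
Proportional shares (ignoring caps): North Borough 323.12; Valley Precinct 542.94; Upper Township 436.90; Meridian Ward 571.15; Riverside Zone 725.89.
Held at cap: Valley Precinct ($250), Riverside Zone ($600); balance $1,750 reallocated over remaining lane-miles 292.5.
Shares after redistribution: North Borough 424.79 → $400; Upper Township 574.36 → $550; Meridian Ward 750.85 → $750.
Rounding difference +$50 applied to Meridian Ward → $800.

North Borough: $400 | Valley Precinct: $250 | Upper Township: $550 | Meridian Ward: $800 | Riverside Zone: $600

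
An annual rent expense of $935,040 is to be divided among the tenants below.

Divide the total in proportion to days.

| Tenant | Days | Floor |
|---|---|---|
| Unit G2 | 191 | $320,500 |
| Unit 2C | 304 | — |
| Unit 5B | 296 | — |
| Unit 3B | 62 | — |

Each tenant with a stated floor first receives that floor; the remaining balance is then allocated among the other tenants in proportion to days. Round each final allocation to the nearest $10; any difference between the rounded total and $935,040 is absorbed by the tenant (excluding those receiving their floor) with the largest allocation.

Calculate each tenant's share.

Unit G2: $320,500; Unit 2C: $282,200; Unit 5B: $274,780; Unit 3B: $57,560

Guaranteed amounts: Unit G2 $320,500. Residual $614,540.
Residual split over remaining days 662: Unit 2C 282,205.68 → $282,210; Unit 5B 274,779.21 → $274,780; Unit 3B 57,555.11 → $57,560.
Rounding difference −$10 applied to Unit 2C → $282,200.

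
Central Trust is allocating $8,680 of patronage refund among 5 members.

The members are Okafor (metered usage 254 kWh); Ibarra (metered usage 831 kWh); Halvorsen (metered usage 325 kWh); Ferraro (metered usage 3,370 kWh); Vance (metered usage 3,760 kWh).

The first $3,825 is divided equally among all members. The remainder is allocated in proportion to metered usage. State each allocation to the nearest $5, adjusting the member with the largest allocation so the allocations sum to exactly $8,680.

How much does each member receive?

$3,825 shared equally gives $765 per member.
Remainder $4,855 by metered usage (total 8,540): Okafor 144.40 → $145; Ibarra 472.42 → $470; Halvorsen 184.76 → $185; Ferraro 1,915.85 → $1,915; Vance 2,137.56 → $2,140.
Totals: Okafor $765 + $145 = $910; Ibarra $765 + $470 = $1,235; Halvorsen $765 + $185 = $950; Ferraro $765 + $1,915 = $2,680; Vance $765 + $2,140 = $2,905.

Okafor: $910 | Ibarra: $1,235 | Halvorsen: $950 | Ferraro: $2,680 | Vance: $2,905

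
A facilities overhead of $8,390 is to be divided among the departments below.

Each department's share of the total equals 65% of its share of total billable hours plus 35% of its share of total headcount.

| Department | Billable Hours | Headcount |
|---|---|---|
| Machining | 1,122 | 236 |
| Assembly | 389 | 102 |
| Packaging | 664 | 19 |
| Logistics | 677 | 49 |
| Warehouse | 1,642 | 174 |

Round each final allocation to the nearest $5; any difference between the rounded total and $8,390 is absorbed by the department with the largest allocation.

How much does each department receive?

Machining: $2,555 · Assembly: $990 · Packaging: $900 · Logistics: $1,070 · Warehouse: $2,875

Billable hours total 4,494; headcount total 580.
Combined weights (65% billable hours + 35% headcount): Machining 0.3047; Assembly 0.1178; Packaging 0.1075; Logistics 0.1275; Warehouse 0.3425.
Raw shares: Machining 2,556.41; Assembly 988.47; Packaging 901.96; Logistics 1,069.63; Warehouse 2,873.53.
Rounded to nearest $5: Machining $2,555; Assembly $990; Packaging $900; Logistics $1,070; Warehouse $2,875. Sum = $8,390.
Sum already equals the total — no adjustment.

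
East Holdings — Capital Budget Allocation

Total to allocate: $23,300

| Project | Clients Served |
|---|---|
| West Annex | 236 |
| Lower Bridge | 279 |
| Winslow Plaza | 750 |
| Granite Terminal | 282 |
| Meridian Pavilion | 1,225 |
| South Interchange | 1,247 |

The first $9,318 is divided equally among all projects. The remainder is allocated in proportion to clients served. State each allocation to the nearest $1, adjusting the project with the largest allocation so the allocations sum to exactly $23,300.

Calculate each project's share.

$9,318 shared equally gives $1,553 per project.
Remainder $13,982 by clients served (total 4,019): West Annex 821.04 → $821; Lower Bridge 970.63 → $971; Winslow Plaza 2,609.23 → $2,609; Granite Terminal 981.07 → $981; Meridian Pavilion 4,261.74 → $4,262; South Interchange 4,338.28 → $4,338.
Totals: West Annex $1,553 + $821 = $2,374; Lower Bridge $1,553 + $971 = $2,524; Winslow Plaza $1,553 + $2,609 = $4,162; Granite Terminal $1,553 + $981 = $2,534; Meridian Pavilion $1,553 + $4,262 = $5,815; South Interchange $1,553 + $4,338 = $5,891.

West Annex: $2,374 | Lower Bridge: $2,524 | Winslow Plaza: $4,162 | Granite Terminal: $2,534 | Meridian Pavilion: $5,815 | South Interchange: $5,891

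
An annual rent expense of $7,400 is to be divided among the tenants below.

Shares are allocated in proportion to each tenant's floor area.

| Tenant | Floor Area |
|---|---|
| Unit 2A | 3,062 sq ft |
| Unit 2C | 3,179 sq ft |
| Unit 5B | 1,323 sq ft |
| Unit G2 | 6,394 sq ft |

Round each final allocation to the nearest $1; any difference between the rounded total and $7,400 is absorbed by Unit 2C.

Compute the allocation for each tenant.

Unit 2A: $1,623; Unit 2C: $1,686; Unit 5B: $701; Unit G2: $3,390

Sum of floor area: 13,958.
Unrounded shares: Unit 2A 3,062/13,958 × $7,400 = 1,623.36; Unit 2C 3,179/13,958 × $7,400 = 1,685.38; Unit 5B 1,323/13,958 × $7,400 = 701.40; Unit G2 6,394/13,958 × $7,400 = 3,389.86.
Rounded to nearest $1: Unit 2A $1,623; Unit 2C $1,685; Unit 5B $701; Unit G2 $3,390. Sum = $7,399.
Difference $7,400 − $7,399 = +$1 applied to Unit 2C: Unit 2C becomes $1,686.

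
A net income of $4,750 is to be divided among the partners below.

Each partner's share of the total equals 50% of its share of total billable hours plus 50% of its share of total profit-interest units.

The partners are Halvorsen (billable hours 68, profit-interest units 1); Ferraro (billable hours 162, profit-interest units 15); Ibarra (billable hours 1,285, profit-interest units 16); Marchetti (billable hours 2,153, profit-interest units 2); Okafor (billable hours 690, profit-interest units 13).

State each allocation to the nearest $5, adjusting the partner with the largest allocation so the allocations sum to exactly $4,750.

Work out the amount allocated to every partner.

Billable hours total 4,358; profit-interest units total 47.
Composite weights (50% billable hours + 50% profit-interest units): Halvorsen 0.0184; Ferraro 0.1782; Ibarra 0.3176; Marchetti 0.2683; Okafor 0.2175.
Proportional shares: Halvorsen 87.59; Ferraro 846.26; Ibarra 1,508.80; Marchetti 1,274.39; Okafor 1,032.95.
Rounded to nearest $5: Halvorsen $90; Ferraro $845; Ibarra $1,510; Marchetti $1,275; Okafor $1,035. Sum = $4,755.
Difference $4,750 − $4,755 = −$5 applied to largest allocation (Ibarra): Ibarra becomes $1,505.

Halvorsen: $90; Ferraro: $845; Ibarra: $1,505; Marchetti: $1,275; Okafor: $1,035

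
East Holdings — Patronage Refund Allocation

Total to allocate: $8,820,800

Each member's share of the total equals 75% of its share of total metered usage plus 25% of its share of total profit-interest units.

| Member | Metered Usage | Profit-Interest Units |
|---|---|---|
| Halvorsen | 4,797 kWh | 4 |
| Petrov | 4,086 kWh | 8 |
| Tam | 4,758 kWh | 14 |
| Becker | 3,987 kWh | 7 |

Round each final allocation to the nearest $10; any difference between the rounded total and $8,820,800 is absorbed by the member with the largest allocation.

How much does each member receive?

Halvorsen: $2,067,560 · Petrov: $2,068,030 · Tam: $2,721,160 · Becker: $1,964,050

Totals — metered usage 17,628, profit-interest units 33.
Blended shares (75% metered usage + 25% profit-interest units): Halvorsen 0.2344; Petrov 0.2344; Tam 0.3085; Becker 0.2227.
Raw shares: Halvorsen 2,067,559.80; Petrov 2,068,026.07; Tam 2,721,165.94; Becker 1,964,048.19.
At nearest $10: Halvorsen $2,067,560; Petrov $2,068,030; Tam $2,721,170; Becker $1,964,050. Sum = $8,820,810.
Difference $8,820,800 − $8,820,810 = −$10 applied to largest allocation (Tam): Tam becomes $2,721,160.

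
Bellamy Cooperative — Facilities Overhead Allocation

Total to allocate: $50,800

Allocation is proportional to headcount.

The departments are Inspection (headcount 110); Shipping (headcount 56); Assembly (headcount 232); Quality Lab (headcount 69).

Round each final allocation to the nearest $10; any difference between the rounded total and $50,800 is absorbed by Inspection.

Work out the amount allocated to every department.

Inspection: $11,960; Shipping: $6,090; Assembly: $25,240; Quality Lab: $7,510

Headcount total: 467.
Pro-rata amounts: Inspection 110/467 × $50,800 = 11,965.74; Shipping 56/467 × $50,800 = 6,091.65; Assembly 232/467 × $50,800 = 25,236.83; Quality Lab 69/467 × $50,800 = 7,505.78.
At nearest $10: Inspection $11,970; Shipping $6,090; Assembly $25,240; Quality Lab $7,510. Sum = $50,810.
Difference $50,800 − $50,810 = −$10 applied to Inspection: Inspection becomes $11,960.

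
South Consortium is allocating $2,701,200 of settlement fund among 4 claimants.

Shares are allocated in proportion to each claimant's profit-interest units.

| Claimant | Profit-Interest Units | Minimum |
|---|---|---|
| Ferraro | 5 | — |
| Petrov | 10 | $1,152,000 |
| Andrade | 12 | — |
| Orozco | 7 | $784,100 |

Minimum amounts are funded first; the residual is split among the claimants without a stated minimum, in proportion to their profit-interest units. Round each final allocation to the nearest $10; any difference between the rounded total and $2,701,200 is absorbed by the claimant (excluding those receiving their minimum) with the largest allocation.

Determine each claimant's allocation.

Ferraro: $225,030; Petrov: $1,152,000; Andrade: $540,070; Orozco: $784,100

Guaranteed amounts: Petrov $1,152,000; Orozco $784,100. Remaining pool $765,100.
Remaining pool split over remaining profit-interest units 17: Ferraro 225,029.41 → $225,030; Andrade 540,070.59 → $540,070.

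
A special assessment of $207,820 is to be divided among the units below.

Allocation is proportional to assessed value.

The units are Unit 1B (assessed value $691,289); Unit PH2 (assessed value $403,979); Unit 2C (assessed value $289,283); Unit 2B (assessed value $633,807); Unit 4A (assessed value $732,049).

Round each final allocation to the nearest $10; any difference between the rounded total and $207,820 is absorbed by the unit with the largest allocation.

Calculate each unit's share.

Unit 1B: $52,230; Unit PH2: $30,520; Unit 2C: $21,860; Unit 2B: $47,890; Unit 4A: $55,320

Sum of assessed value: 2,750,407.
Proportional shares: Unit 1B 691,289/2,750,407 × $207,820 = 52,233.61; Unit PH2 403,979/2,750,407 × $207,820 = 30,524.54; Unit 2C 289,283/2,750,407 × $207,820 = 21,858.14; Unit 2B 633,807/2,750,407 × $207,820 = 47,890.28; Unit 4A 732,049/2,750,407 × $207,820 = 55,313.42.
Rounded to nearest $10: Unit 1B $52,230; Unit PH2 $30,520; Unit 2C $21,860; Unit 2B $47,890; Unit 4A $55,310. Sum = $207,810.
Difference $207,820 − $207,810 = +$10 applied to largest allocation (Unit 4A): Unit 4A becomes $55,320.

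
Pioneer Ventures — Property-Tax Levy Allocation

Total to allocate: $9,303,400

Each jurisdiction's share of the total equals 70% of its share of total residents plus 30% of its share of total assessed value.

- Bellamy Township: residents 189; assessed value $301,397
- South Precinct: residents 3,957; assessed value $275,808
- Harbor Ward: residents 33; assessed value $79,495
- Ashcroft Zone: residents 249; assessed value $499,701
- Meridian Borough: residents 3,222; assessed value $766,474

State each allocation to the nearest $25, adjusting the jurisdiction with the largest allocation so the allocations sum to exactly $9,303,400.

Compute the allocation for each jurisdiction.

Bellamy Township: $598,375 | South Precinct: $3,768,900 | Harbor Ward: $143,475 | Ashcroft Zone: $937,275 | Meridian Borough: $3,855,375

Residents total 7,650; assessed value total 1,922,875.
Blended shares (70% residents + 30% assessed value): Bellamy Township 0.0643; South Precinct 0.4051; Harbor Ward 0.0154; Ashcroft Zone 0.1007; Meridian Borough 0.4144.
Raw shares: Bellamy Township 598,366.66; South Precinct 3,768,891.05; Harbor Ward 143,478.25; Ashcroft Zone 937,278.99; Meridian Borough 3,855,385.06.
At nearest $25: Bellamy Township $598,375; South Precinct $3,768,900; Harbor Ward $143,475; Ashcroft Zone $937,275; Meridian Borough $3,855,375. Sum = $9,303,400.
Sum already equals the total — no adjustment.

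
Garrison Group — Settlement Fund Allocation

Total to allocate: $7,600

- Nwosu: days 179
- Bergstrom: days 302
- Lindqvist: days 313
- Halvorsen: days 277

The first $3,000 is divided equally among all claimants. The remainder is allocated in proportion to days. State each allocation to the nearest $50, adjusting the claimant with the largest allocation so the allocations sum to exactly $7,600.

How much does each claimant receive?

First tranche $3,000 split equally: $750 each.
Remainder $4,600 by days (total 1,071): Nwosu 768.81 → $750; Bergstrom 1,297.11 → $1,300; Lindqvist 1,344.35 → $1,350; Halvorsen 1,189.73 → $1,200.
Totals: Nwosu $750 + $750 = $1,500; Bergstrom $750 + $1,300 = $2,050; Lindqvist $750 + $1,350 = $2,100; Halvorsen $750 + $1,200 = $1,950.

Nwosu: $1,500 · Bergstrom: $2,050 · Lindqvist: $2,100 · Halvorsen: $1,950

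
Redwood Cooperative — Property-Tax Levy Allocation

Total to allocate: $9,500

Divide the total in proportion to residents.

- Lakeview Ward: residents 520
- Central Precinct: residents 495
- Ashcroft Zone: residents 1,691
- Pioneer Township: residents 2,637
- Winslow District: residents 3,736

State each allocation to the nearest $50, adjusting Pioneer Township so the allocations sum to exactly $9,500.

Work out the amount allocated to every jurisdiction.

Lakeview Ward: $550 · Central Precinct: $500 · Ashcroft Zone: $1,750 · Pioneer Township: $2,800 · Winslow District: $3,900

Total residents = 9,079.
Proportional shares: Lakeview Ward 520/9,079 × $9,500 = 544.11; Central Precinct 495/9,079 × $9,500 = 517.95; Ashcroft Zone 1,691/9,079 × $9,500 = 1,769.41; Pioneer Township 2,637/9,079 × $9,500 = 2,759.28; Winslow District 3,736/9,079 × $9,500 = 3,909.24.
Rounded to nearest $50: Lakeview Ward $550; Central Precinct $500; Ashcroft Zone $1,750; Pioneer Township $2,750; Winslow District $3,900. Sum = $9,450.
Difference $9,500 − $9,450 = +$50 applied to Pioneer Township: Pioneer Township becomes $2,800.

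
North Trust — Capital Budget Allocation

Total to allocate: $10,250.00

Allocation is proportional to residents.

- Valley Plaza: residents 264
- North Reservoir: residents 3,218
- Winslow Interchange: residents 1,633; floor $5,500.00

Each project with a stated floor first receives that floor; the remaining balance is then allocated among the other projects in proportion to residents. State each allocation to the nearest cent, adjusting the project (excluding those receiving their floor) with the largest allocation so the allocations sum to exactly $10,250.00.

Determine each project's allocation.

Guaranteed amounts: Winslow Interchange $5,500.00. Remaining pool $4,750.00.
Remaining pool split over remaining residents 3,482: Valley Plaza 360.1379 → $360.14; North Reservoir 4,389.8621 → $4,389.86.

Valley Plaza: $360.14 | North Reservoir: $4,389.86 | Winslow Interchange: $5,500.00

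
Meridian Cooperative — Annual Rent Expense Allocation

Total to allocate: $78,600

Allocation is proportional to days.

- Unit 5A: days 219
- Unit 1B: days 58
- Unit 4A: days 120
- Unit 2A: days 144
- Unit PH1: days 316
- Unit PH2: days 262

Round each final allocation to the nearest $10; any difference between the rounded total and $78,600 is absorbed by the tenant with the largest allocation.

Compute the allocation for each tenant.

Days total: 1,119.
Unrounded shares: Unit 5A 219/1,119 × $78,600 = 15,382.84; Unit 1B 58/1,119 × $78,600 = 4,073.99; Unit 4A 120/1,119 × $78,600 = 8,428.95; Unit 2A 144/1,119 × $78,600 = 10,114.75; Unit PH1 316/1,119 × $78,600 = 22,196.25; Unit PH2 262/1,119 × $78,600 = 18,403.22.
At nearest $10: Unit 5A $15,380; Unit 1B $4,070; Unit 4A $8,430; Unit 2A $10,110; Unit PH1 $22,200; Unit PH2 $18,400. Sum = $78,590.
Difference $78,600 − $78,590 = +$10 applied to largest allocation (Unit PH1): Unit PH1 becomes $22,210.

Unit 5A: $15,380 · Unit 1B: $4,070 · Unit 4A: $8,430 · Unit 2A: $10,110 · Unit PH1: $22,210 · Unit PH2: $18,400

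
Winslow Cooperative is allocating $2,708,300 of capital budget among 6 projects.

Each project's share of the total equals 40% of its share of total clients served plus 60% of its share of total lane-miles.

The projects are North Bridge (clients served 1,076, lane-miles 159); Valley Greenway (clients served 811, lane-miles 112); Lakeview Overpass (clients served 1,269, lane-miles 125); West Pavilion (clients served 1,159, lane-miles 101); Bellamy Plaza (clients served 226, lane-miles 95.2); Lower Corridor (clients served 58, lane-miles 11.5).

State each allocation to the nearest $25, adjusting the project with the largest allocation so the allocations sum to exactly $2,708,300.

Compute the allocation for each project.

Totals — clients served 4,599, lane-miles 603.7.
Composite weights (40% clients served + 60% lane-miles): North Bridge 0.2516; Valley Greenway 0.1819; Lakeview Overpass 0.2346; West Pavilion 0.2012; Bellamy Plaza 0.1143; Lower Corridor 0.0165.
Raw shares: North Bridge 681,438.26; Valley Greenway 492,506.09; Lakeview Overpass 635,382.65; West Pavilion 544,870.71; Bellamy Plaza 309,485.51; Lower Corridor 44,616.79.
After rounding ($25): North Bridge $681,450; Valley Greenway $492,500; Lakeview Overpass $635,375; West Pavilion $544,875; Bellamy Plaza $309,475; Lower Corridor $44,625. Sum = $2,708,300.
Rounded total matches; no reconciliation needed.

North Bridge: $681,450 | Valley Greenway: $492,500 | Lakeview Overpass: $635,375 | West Pavilion: $544,875 | Bellamy Plaza: $309,475 | Lower Corridor: $44,625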